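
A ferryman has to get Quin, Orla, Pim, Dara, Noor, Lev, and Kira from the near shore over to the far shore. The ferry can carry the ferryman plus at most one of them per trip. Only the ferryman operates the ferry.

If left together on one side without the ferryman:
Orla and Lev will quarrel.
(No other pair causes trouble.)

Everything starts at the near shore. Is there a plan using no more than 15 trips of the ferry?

Yes

Yes — this plan uses 13 crossings (≤ 15):
1. Ferryman goes to the far shore with Orla.
2. Ferryman goes back to the near shore alone.
3. Ferryman goes to the far shore with Quin.
4. Ferryman goes back to the near shore alone.
5. Ferryman goes to the far shore with Pim.
6. Ferryman goes back to the near shore alone.
7. Ferryman goes to the far shore with Dara.
8. Ferryman goes back to the near shore alone.
9. Ferryman goes to the far shore with Noor.
10. Ferryman goes back to the near shore alone.
11. Ferryman goes to the far shore with Kira.
12. Ferryman goes back to the near shore alone.
13. Ferryman goes to the far shore with Lev.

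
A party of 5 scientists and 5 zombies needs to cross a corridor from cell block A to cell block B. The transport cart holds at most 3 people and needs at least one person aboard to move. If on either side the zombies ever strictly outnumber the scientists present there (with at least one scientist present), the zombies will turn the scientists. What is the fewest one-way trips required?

11

Counting alone: each trip to cell block B takes at most 3 across and each return brings at least 1 back, so after t trips out (and t−1 returns) at most 3t − (t−1) of the 10 are across; that first reaches 10 at t = 5, so at least 9 crossings are needed.
The safety rule pushes this higher. Following every safe sequence of crossings, the most of the 10 that can be at cell block B as the transport cart arrives there on crossing 9 is 9 — never all 10.
So no plan with fewer than 11 crossings exists, and this one achieves 11:
1. 2 zombies → cell block B.  (cell block A: 5S 3Z; cell block B: 0S 2Z)
2. 1 zombie ← cell block A.  (cell block A: 5S 4Z; cell block B: 0S 1Z)
3. 3 zombies → cell block B.  (cell block A: 5S 1Z; cell block B: 0S 4Z)
4. 1 zombie ← cell block A.  (cell block A: 5S 2Z; cell block B: 0S 3Z)
5. 3 scientists → cell block B.  (cell block A: 2S 2Z; cell block B: 3S 3Z)
6. 1 scientist and 1 zombie ← cell block A.  (cell block A: 3S 3Z; cell block B: 2S 2Z)
7. 3 scientists → cell block B.  (cell block A: 0S 3Z; cell block B: 5S 2Z)
8. 1 zombie ← cell block A.  (cell block A: 0S 4Z; cell block B: 5S 1Z)
9. 2 zombies → cell block B.  (cell block A: 0S 2Z; cell block B: 5S 3Z)
10. 1 zombie ← cell block A.  (cell block A: 0S 3Z; cell block B: 5S 2Z)
11. 3 zombies → cell block B.  (cell block A: 0S 0Z; cell block B: 5S 5Z)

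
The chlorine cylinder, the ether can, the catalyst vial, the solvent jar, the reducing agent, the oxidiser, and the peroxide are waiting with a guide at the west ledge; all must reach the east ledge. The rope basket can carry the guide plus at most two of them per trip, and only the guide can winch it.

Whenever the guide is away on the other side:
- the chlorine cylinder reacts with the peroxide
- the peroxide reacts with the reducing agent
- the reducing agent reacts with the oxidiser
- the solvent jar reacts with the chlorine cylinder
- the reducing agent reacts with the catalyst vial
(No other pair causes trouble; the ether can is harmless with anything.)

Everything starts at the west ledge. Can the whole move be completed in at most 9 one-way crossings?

Yes

Yes — this plan uses 9 crossings (≤ 9):
1. Guide goes to the east ledge with the chlorine cylinder and the reducing agent.
2. Guide goes back to the west ledge alone.
3. Guide goes to the east ledge with the ether can.
4. Guide goes back to the west ledge alone.
5. Guide goes to the east ledge with the catalyst vial and the solvent jar.
6. Guide goes back to the west ledge with the chlorine cylinder and the reducing agent.
7. Guide goes to the east ledge with the oxidiser and the peroxide.
8. Guide goes back to the west ledge alone.
9. Guide goes to the east ledge with the chlorine cylinder and the reducing agent.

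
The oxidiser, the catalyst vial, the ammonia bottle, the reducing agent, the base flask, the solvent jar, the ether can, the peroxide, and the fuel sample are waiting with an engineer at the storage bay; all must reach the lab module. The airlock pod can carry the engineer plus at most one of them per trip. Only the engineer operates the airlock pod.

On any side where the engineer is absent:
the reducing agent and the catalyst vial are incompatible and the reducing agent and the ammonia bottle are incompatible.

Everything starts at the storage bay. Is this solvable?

Yes

1. Engineer goes to the lab module with the reducing agent.  [the storage bay: the ammonia bottle, the base flask, the catalyst vial, the ether can, the fuel sample, the oxidiser, the peroxide, the solvent jar | the lab module: the reducing agent]
2. Engineer goes back to the storage bay alone.  [the storage bay: the ammonia bottle, the base flask, the catalyst vial, the ether can, the fuel sample, the oxidiser, the peroxide, the solvent jar | the lab module: the reducing agent]
3. Engineer goes to the lab module with the oxidiser.  [the storage bay: the ammonia bottle, the base flask, the catalyst vial, the ether can, the fuel sample, the peroxide, the solvent jar | the lab module: the oxidiser, the reducing agent]
4. Engineer goes back to the storage bay alone.  [the storage bay: the ammonia bottle, the base flask, the catalyst vial, the ether can, the fuel sample, the peroxide, the solvent jar | the lab module: the oxidiser, the reducing agent]
5. Engineer goes to the lab module with the catalyst vial.  [the storage bay: the ammonia bottle, the base flask, the ether can, the fuel sample, the peroxide, the solvent jar | the lab module: the catalyst vial, the oxidiser, the reducing agent]
6. Engineer goes back to the storage bay with the reducing agent.  [the storage bay: the ammonia bottle, the base flask, the ether can, the fuel sample, the peroxide, the reducing agent, the solvent jar | the lab module: the catalyst vial, the oxidiser]
7. Engineer goes to the lab module with the ammonia bottle.  [the storage bay: the base flask, the ether can, the fuel sample, the peroxide, the reducing agent, the solvent jar | the lab module: the ammonia bottle, the catalyst vial, the oxidiser]
8. Engineer goes back to the storage bay alone.  [the storage bay: the base flask, the ether can, the fuel sample, the peroxide, the reducing agent, the solvent jar | the lab module: the ammonia bottle, the catalyst vial, the oxidiser]
9. Engineer goes to the lab module with the base flask.  [the storage bay: the ether can, the fuel sample, the peroxide, the reducing agent, the solvent jar | the lab module: the ammonia bottle, the base flask, the catalyst vial, the oxidiser]
10. Engineer goes back to the storage bay alone.  [the storage bay: the ether can, the fuel sample, the peroxide, the reducing agent, the solvent jar | the lab module: the ammonia bottle, the base flask, the catalyst vial, the oxidiser]
11. Engineer goes to the lab module with the solvent jar.  [the storage bay: the ether can, the fuel sample, the peroxide, the reducing agent | the lab module: the ammonia bottle, the base flask, the catalyst vial, the oxidiser, the solvent jar]
12. Engineer goes back to the storage bay alone.  [the storage bay: the ether can, the fuel sample, the peroxide, the reducing agent | the lab module: the ammonia bottle, the base flask, the catalyst vial, the oxidiser, the solvent jar]
13. Engineer goes to the lab module with the ether can.  [the storage bay: the fuel sample, the peroxide, the reducing agent | the lab module: the ammonia bottle, the base flask, the catalyst vial, the ether can, the oxidiser, the solvent jar]
14. Engineer goes back to the storage bay alone.  [the storage bay: the fuel sample, the peroxide, the reducing agent | the lab module: the ammonia bottle, the base flask, the catalyst vial, the ether can, the oxidiser, the solvent jar]
15. Engineer goes to the lab module with the peroxide.  [the storage bay: the fuel sample, the reducing agent | the lab module: the ammonia bottle, the base flask, the catalyst vial, the ether can, the oxidiser, the peroxide, the solvent jar]
16. Engineer goes back to the storage bay alone.  [the storage bay: the fuel sample, the reducing agent | the lab module: the ammonia bottle, the base flask, the catalyst vial, the ether can, the oxidiser, the peroxide, the solvent jar]
17. Engineer goes to the lab module with the fuel sample.  [the storage bay: the reducing agent | the lab module: the ammonia bottle, the base flask, the catalyst vial, the ether can, the fuel sample, the oxidiser, the peroxide, the solvent jar]
18. Engineer goes back to the storage bay alone.  [the storage bay: the reducing agent | the lab module: the ammonia bottle, the base flask, the catalyst vial, the ether can, the fuel sample, the oxidiser, the peroxide, the solvent jar]
19. Engineer goes to the lab module with the reducing agent.  [the storage bay: — | the lab module: the ammonia bottle, the base flask, the catalyst vial, the ether can, the fuel sample, the oxidiser, the peroxide, the reducing agent, the solvent jar]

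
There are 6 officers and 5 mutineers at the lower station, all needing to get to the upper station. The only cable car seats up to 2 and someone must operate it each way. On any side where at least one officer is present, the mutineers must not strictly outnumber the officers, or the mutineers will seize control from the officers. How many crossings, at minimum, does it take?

Counting alone: each trip to the upper station takes at most 2 across and each return brings at least 1 back, so after t trips out (and t−1 returns) at most 2t − (t−1) of the 11 are across; that first reaches 11 at t = 10, so at least 19 crossings are needed.
The plan below uses exactly 19 crossings, so it is optimal:
1. 2 mutineers → the upper station.  (the lower station: 6O 3M; the upper station: 0O 2M)
2. 1 mutineer ← the lower station.  (the lower station: 6O 4M; the upper station: 0O 1M)
3. 2 mutineers → the upper station.  (the lower station: 6O 2M; the upper station: 0O 3M)
4. 1 mutineer ← the lower station.  (the lower station: 6O 3M; the upper station: 0O 2M)
5. 2 officers → the upper station.  (the lower station: 4O 3M; the upper station: 2O 2M)
6. 1 mutineer ← the lower station.  (the lower station: 4O 4M; the upper station: 2O 1M)
7. 1 officer and 1 mutineer → the upper station.  (the lower station: 3O 3M; the upper station: 3O 2M)
8. 1 officer ← the lower station.  (the lower station: 4O 3M; the upper station: 2O 2M)
9. 1 officer and 1 mutineer → the upper station.  (the lower station: 3O 2M; the upper station: 3O 3M)
10. 1 mutineer ← the lower station.  (the lower station: 3O 3M; the upper station: 3O 2M)
11. 1 officer and 1 mutineer → the upper station.  (the lower station: 2O 2M; the upper station: 4O 3M)
12. 1 officer ← the lower station.  (the lower station: 3O 2M; the upper station: 3O 3M)
13. 1 officer and 1 mutineer → the upper station.  (the lower station: 2O 1M; the upper station: 4O 4M)
14. 1 mutineer ← the lower station.  (the lower station: 2O 2M; the upper station: 4O 3M)
15. 1 officer and 1 mutineer → the upper station.  (the lower station: 1O 1M; the upper station: 5O 4M)
16. 1 officer ← the lower station.  (the lower station: 2O 1M; the upper station: 4O 4M)
17. 1 officer and 1 mutineer → the upper station.  (the lower station: 1O 0M; the upper station: 5O 5M)
18. 1 mutineer ← the lower station.  (the lower station: 1O 1M; the upper station: 5O 4M)
19. 1 officer and 1 mutineer → the upper station.  (the lower station: 0O 0M; the upper station: 6O 5M)

19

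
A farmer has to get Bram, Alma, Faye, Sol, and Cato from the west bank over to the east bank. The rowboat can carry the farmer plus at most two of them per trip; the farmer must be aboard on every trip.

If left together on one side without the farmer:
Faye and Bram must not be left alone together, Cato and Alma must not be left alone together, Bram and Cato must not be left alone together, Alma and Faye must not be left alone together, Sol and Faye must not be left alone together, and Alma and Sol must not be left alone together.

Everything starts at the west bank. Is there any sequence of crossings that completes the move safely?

Whatever the first load, the items left behind include a forbidden pair without the farmer. No opening move is safe, so no plan exists.

No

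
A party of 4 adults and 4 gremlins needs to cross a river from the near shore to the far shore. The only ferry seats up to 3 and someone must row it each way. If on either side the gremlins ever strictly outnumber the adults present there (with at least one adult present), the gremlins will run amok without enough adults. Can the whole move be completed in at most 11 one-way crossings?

Yes

Yes — this plan uses 9 crossings (≤ 11):
1. 2 gremlins → the far shore.  (the near shore: 4A 2G; the far shore: 0A 2G)
2. 1 gremlin ← the near shore.  (the near shore: 4A 3G; the far shore: 0A 1G)
3. 3 gremlins → the far shore.  (the near shore: 4A 0G; the far shore: 0A 4G)
4. 1 gremlin ← the near shore.  (the near shore: 4A 1G; the far shore: 0A 3G)
5. 3 adults → the far shore.  (the near shore: 1A 1G; the far shore: 3A 3G)
6. 1 adult and 1 gremlin ← the near shore.  (the near shore: 2A 2G; the far shore: 2A 2G)
7. 2 adults → the far shore.  (the near shore: 0A 2G; the far shore: 4A 2G)
8. 1 gremlin ← the near shore.  (the near shore: 0A 3G; the far shore: 4A 1G)
9. 3 gremlins → the far shore.  (the near shore: 0A 0G; the far shore: 4A 4G)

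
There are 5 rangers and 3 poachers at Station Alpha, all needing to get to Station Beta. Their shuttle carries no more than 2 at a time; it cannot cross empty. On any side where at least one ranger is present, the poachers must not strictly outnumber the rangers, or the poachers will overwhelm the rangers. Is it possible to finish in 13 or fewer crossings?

Yes — this plan uses 13 crossings (≤ 13):
1. 2 poachers → Station Beta.  (Station Alpha: 5R 1P; Station Beta: 0R 2P)
2. 1 poacher ← Station Alpha.  (Station Alpha: 5R 2P; Station Beta: 0R 1P)
3. 2 poachers → Station Beta.  (Station Alpha: 5R 0P; Station Beta: 0R 3P)
4. 1 poacher ← Station Alpha.  (Station Alpha: 5R 1P; Station Beta: 0R 2P)
5. 2 rangers → Station Beta.  (Station Alpha: 3R 1P; Station Beta: 2R 2P)
6. 1 poacher ← Station Alpha.  (Station Alpha: 3R 2P; Station Beta: 2R 1P)
7. 1 ranger and 1 poacher → Station Beta.  (Station Alpha: 2R 1P; Station Beta: 3R 2P)
8. 1 poacher ← Station Alpha.  (Station Alpha: 2R 2P; Station Beta: 3R 1P)
9. 2 poachers → Station Beta.  (Station Alpha: 2R 0P; Station Beta: 3R 3P)
10. 1 poacher ← Station Alpha.  (Station Alpha: 2R 1P; Station Beta: 3R 2P)
11. 1 ranger and 1 poacher → Station Beta.  (Station Alpha: 1R 0P; Station Beta: 4R 3P)
12. 1 poacher ← Station Alpha.  (Station Alpha: 1R 1P; Station Beta: 4R 2P)
13. 1 ranger and 1 poacher → Station Beta.  (Station Alpha: 0R 0P; Station Beta: 5R 3P)

Yes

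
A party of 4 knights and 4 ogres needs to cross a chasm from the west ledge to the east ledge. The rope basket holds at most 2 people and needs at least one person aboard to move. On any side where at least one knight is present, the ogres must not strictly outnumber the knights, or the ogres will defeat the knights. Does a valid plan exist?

Following every safe sequence of crossings from the start, the most of the 8 that can be at the east ledge as the rope basket arrives there on crossings 1, 3, 5 is 2, 3, 4 respectively; the best ever achieved is 4 of 8.
From crossing 7 on, no configuration arises that was not already reachable earlier: only 11 distinct safe configurations (who is on which side, and where the rope basket is) can ever be reached, none of them has everyone across, and every continuation just revisits them. They are: 0 knights + 0 ogres across (rope basket back at the start); 0 knights + 1 ogre across (rope basket there); 0 knights + 1 ogre across (rope basket back at the start); 0 knights + 2 ogres across (rope basket there); 0 knights + 2 ogres across (rope basket back at the start); 0 knights + 3 ogres across (rope basket there); 0 knights + 3 ogres across (rope basket back at the start); 0 knights + 4 ogres across (rope basket there); 1 knight + 1 ogre across (rope basket there); 1 knight + 1 ogre across (rope basket back at the start); 2 knights + 2 ogres across (rope basket there). So no valid plan exists.

No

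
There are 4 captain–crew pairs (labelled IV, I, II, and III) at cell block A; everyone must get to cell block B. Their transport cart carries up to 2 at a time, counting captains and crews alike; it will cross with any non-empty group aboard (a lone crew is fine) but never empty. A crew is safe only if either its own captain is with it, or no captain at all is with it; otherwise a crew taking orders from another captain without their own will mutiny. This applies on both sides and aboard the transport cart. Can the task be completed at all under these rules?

Following every safe sequence of crossings from the start, the most of the 8 that can be at cell block B as the transport cart arrives there on crossings 1, 3, 5 is 2, 3, 4 respectively; the best ever achieved is 4 of 8.
From crossing 7 on, no configuration arises that was not already reachable earlier: only 44 distinct safe configurations (who is on which side, and where the transport cart is) can ever be reached, none of them has everyone across, and every continuation just revisits them. So no valid plan exists.

No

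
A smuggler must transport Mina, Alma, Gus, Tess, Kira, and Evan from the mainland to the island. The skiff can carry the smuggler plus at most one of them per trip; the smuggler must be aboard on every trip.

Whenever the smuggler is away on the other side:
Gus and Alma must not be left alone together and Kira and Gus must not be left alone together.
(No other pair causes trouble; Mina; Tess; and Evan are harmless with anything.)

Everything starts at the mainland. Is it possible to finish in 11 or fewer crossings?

No

Counting alone: the smuggler can take at most 1 across per trip to the island, so moving all 6 needs at least 6 loaded trips out, with a return between consecutive ones — at least 11 crossings.
The safety rule pushes this higher. Following every safe sequence of crossings, the most of the 6 that can be at the island as the skiff arrives there on crossing 11 is 5 — never all 6.
So the move cannot be finished within 11 crossings. (The shortest complete plan takes 13:)
1. Smuggler goes to the island with Gus.
2. Smuggler goes back to the mainland alone.
3. Smuggler goes to the island with Mina.
4. Smuggler goes back to the mainland alone.
5. Smuggler goes to the island with Alma.
6. Smuggler goes back to the mainland with Gus.
7. Smuggler goes to the island with Kira.
8. Smuggler goes back to the mainland alone.
9. Smuggler goes to the island with Tess.
10. Smuggler goes back to the mainland alone.
11. Smuggler goes to the island with Evan.
12. Smuggler goes back to the mainland alone.
13. Smuggler goes to the island with Gus.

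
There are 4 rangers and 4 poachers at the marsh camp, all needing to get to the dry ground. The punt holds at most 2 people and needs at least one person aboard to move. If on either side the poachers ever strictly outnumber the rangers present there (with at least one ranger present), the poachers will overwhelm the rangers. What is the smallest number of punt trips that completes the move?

impossible

Following every safe sequence of crossings from the start, the most of the 8 that can be at the dry ground as the punt arrives there on crossings 1, 3, 5 is 2, 3, 4 respectively; the best ever achieved is 4 of 8.
From crossing 7 on, no configuration arises that was not already reachable earlier: only 11 distinct safe configurations (who is on which side, and where the punt is) can ever be reached, none of them has everyone across, and every continuation just revisits them. They are: 0 rangers + 0 poachers across (punt back at the start); 0 rangers + 1 poacher across (punt there); 0 rangers + 1 poacher across (punt back at the start); 0 rangers + 2 poachers across (punt there); 0 rangers + 2 poachers across (punt back at the start); 0 rangers + 3 poachers across (punt there); 0 rangers + 3 poachers across (punt back at the start); 0 rangers + 4 poachers across (punt there); 1 ranger + 1 poacher across (punt there); 1 ranger + 1 poacher across (punt back at the start); 2 rangers + 2 poachers across (punt there). So no valid plan exists.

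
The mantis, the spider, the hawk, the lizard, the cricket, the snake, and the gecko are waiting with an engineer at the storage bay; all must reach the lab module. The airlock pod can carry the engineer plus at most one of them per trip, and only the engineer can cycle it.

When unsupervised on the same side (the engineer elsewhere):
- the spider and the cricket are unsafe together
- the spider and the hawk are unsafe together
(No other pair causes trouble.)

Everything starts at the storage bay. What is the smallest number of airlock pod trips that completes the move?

Counting alone: the engineer can take at most 1 across per trip to the lab module, so moving all 7 needs at least 7 loaded trips out, with a return between consecutive ones — at least 13 crossings.
The safety rule pushes this higher. Following every safe sequence of crossings, the most of the 7 that can be at the lab module as the airlock pod arrives there on crossing 13 is 6 — never all 7.
So no plan with fewer than 15 crossings exists, and this one achieves 15:
1. Engineer goes to the lab module with the spider.
2. Engineer goes back to the storage bay alone.
3. Engineer goes to the lab module with the mantis.
4. Engineer goes back to the storage bay alone.
5. Engineer goes to the lab module with the hawk.
6. Engineer goes back to the storage bay with the spider.
7. Engineer goes to the lab module with the cricket.
8. Engineer goes back to the storage bay alone.
9. Engineer goes to the lab module with the lizard.
10. Engineer goes back to the storage bay alone.
11. Engineer goes to the lab module with the snake.
12. Engineer goes back to the storage bay alone.
13. Engineer goes to the lab module with the gecko.
14. Engineer goes back to the storage bay alone.
15. Engineer goes to the lab module with the spider.

15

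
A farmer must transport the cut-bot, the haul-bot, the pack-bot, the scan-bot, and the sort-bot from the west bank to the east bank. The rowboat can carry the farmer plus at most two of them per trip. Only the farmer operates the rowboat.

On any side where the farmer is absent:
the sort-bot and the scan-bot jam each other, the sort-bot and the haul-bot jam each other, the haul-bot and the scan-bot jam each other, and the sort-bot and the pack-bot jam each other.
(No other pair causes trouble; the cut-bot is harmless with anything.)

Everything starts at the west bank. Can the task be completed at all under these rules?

1. Farmer goes to the east bank with the haul-bot and the sort-bot.
2. Farmer goes back to the west bank with the haul-bot.
3. Farmer goes to the east bank with the cut-bot and the haul-bot.
4. Farmer goes back to the west bank with the haul-bot.
5. Farmer goes to the east bank with the haul-bot and the pack-bot.
6. Farmer goes back to the west bank with the sort-bot.
7. Farmer goes to the east bank with the scan-bot and the sort-bot.

Yes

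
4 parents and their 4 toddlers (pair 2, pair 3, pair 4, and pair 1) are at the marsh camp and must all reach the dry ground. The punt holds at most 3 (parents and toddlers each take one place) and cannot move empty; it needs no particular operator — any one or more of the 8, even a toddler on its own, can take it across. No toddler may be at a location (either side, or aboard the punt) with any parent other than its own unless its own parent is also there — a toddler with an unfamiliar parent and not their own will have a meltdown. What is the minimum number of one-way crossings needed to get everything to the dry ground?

Counting alone: each trip to the dry ground takes at most 3 across and each return brings at least 1 back, so after t trips out (and t−1 returns) at most 3t − (t−1) of the 8 are across; that first reaches 8 at t = 4, so at least 7 crossings are needed.
The safety rule pushes this higher. Following every safe sequence of crossings, the most of the 8 that can be at the dry ground as the punt arrives there on crossing 7 is 7 — never all 8.
So no plan with fewer than 9 crossings exists, and this one achieves 9:
1. parent 2 and toddler 2 cross → the dry ground.
2. parent 2 crosses ← the marsh camp.
3. parent 2, parent 3, and toddler 3 cross → the dry ground.
4. parent 2 and toddler 2 cross ← the marsh camp.
5. parent 1, parent 2, and parent 4 cross → the dry ground.
6. toddler 3 crosses ← the marsh camp.
7. toddler 2 and toddler 3 cross → the dry ground.
8. toddler 2 crosses ← the marsh camp.
9. toddler 1, toddler 2, and toddler 4 cross → the dry ground.

9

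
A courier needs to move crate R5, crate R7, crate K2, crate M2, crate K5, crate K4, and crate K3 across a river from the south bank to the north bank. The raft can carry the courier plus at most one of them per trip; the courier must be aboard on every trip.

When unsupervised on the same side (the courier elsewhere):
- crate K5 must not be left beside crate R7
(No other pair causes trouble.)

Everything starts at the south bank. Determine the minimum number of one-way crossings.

Counting alone: the courier can take at most 1 across per trip to the north bank, so moving all 7 needs at least 7 loaded trips out, with a return between consecutive ones — at least 13 crossings.
The plan below uses exactly 13 crossings, so it is optimal:
1. Courier goes to the north bank with crate R7.  [the south bank: crate K2, crate K3, crate K4, crate K5, crate M2, crate R5 | the north bank: crate R7]
2. Courier goes back to the south bank alone.  [the south bank: crate K2, crate K3, crate K4, crate K5, crate M2, crate R5 | the north bank: crate R7]
3. Courier goes to the north bank with crate R5.  [the south bank: crate K2, crate K3, crate K4, crate K5, crate M2 | the north bank: crate R5, crate R7]
4. Courier goes back to the south bank alone.  [the south bank: crate K2, crate K3, crate K4, crate K5, crate M2 | the north bank: crate R5, crate R7]
5. Courier goes to the north bank with crate K2.  [the south bank: crate K3, crate K4, crate K5, crate M2 | the north bank: crate K2, crate R5, crate R7]
6. Courier goes back to the south bank alone.  [the south bank: crate K3, crate K4, crate K5, crate M2 | the north bank: crate K2, crate R5, crate R7]
7. Courier goes to the north bank with crate M2.  [the south bank: crate K3, crate K4, crate K5 | the north bank: crate K2, crate M2, crate R5, crate R7]
8. Courier goes back to the south bank alone.  [the south bank: crate K3, crate K4, crate K5 | the north bank: crate K2, crate M2, crate R5, crate R7]
9. Courier goes to the north bank with crate K4.  [the south bank: crate K3, crate K5 | the north bank: crate K2, crate K4, crate M2, crate R5, crate R7]
10. Courier goes back to the south bank alone.  [the south bank: crate K3, crate K5 | the north bank: crate K2, crate K4, crate M2, crate R5, crate R7]
11. Courier goes to the north bank with crate K3.  [the south bank: crate K5 | the north bank: crate K2, crate K3, crate K4, crate M2, crate R5, crate R7]
12. Courier goes back to the south bank alone.  [the south bank: crate K5 | the north bank: crate K2, crate K3, crate K4, crate M2, crate R5, crate R7]
13. Courier goes to the north bank with crate K5.  [the south bank: — | the north bank: crate K2, crate K3, crate K4, crate K5, crate M2, crate R5, crate R7]

13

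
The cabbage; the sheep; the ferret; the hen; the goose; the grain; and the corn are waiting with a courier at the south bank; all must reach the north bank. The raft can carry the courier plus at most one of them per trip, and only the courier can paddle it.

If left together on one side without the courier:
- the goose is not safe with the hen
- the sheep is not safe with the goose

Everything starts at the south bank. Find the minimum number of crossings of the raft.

15

Counting alone: the courier can take at most 1 across per trip to the north bank, so moving all 7 needs at least 7 loaded trips out, with a return between consecutive ones — at least 13 crossings.
The safety rule pushes this higher. Following every safe sequence of crossings, the most of the 7 that can be at the north bank as the raft arrives there on crossing 13 is 6 — never all 7.
So no plan with fewer than 15 crossings exists, and this one achieves 15:
1. Courier goes to the north bank with the goose.
2. Courier goes back to the south bank alone.
3. Courier goes to the north bank with the cabbage.
4. Courier goes back to the south bank alone.
5. Courier goes to the north bank with the sheep.
6. Courier goes back to the south bank with the goose.
7. Courier goes to the north bank with the hen.
8. Courier goes back to the south bank alone.
9. Courier goes to the north bank with the ferret.
10. Courier goes back to the south bank alone.
11. Courier goes to the north bank with the grain.
12. Courier goes back to the south bank alone.
13. Courier goes to the north bank with the corn.
14. Courier goes back to the south bank alone.
15. Courier goes to the north bank with the goose.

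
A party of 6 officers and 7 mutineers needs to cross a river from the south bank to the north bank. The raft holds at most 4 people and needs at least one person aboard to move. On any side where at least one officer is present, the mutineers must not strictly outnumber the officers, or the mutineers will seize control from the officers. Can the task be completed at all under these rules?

The mutineers already outnumber the officers at the south bank before anyone moves, so the starting position itself is disallowed.

No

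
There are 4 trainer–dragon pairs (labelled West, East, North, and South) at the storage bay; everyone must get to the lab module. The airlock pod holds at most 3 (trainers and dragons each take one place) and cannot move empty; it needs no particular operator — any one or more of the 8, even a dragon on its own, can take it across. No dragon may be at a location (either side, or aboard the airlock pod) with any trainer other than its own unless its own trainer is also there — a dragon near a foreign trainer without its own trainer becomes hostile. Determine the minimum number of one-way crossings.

9

Counting alone: each trip to the lab module takes at most 3 across and each return brings at least 1 back, so after t trips out (and t−1 returns) at most 3t − (t−1) of the 8 are across; that first reaches 8 at t = 4, so at least 7 crossings are needed.
The safety rule pushes this higher. Following every safe sequence of crossings, the most of the 8 that can be at the lab module as the airlock pod arrives there on crossing 7 is 7 — never all 8.
So no plan with fewer than 9 crossings exists, and this one achieves 9:
1. dragon West and trainer West cross → the lab module.
2. trainer West crosses ← the storage bay.
3. dragon East, trainer East, and trainer West cross → the lab module.
4. dragon West and trainer West cross ← the storage bay.
5. trainer North, trainer South, and trainer West cross → the lab module.
6. dragon East crosses ← the storage bay.
7. dragon East and dragon West cross → the lab module.
8. dragon West crosses ← the storage bay.
9. dragon North, dragon South, and dragon West cross → the lab module.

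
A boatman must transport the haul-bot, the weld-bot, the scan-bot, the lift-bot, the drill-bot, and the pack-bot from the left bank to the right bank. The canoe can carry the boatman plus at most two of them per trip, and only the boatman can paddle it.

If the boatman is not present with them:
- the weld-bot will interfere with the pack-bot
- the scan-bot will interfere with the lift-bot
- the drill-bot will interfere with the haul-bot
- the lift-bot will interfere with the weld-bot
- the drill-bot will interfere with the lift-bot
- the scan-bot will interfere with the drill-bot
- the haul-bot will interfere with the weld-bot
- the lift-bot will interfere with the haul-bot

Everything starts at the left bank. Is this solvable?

No

Whatever the first load, the items left behind include a forbidden pair without the boatman. No opening move is safe, so no plan exists.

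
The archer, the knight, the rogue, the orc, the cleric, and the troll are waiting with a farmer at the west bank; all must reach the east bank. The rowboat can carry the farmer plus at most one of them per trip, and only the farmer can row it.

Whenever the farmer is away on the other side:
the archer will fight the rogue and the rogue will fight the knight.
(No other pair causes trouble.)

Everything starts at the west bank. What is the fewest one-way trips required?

Counting alone: the farmer can take at most 1 across per trip to the east bank, so moving all 6 needs at least 6 loaded trips out, with a return between consecutive ones — at least 11 crossings.
The safety rule pushes this higher. Following every safe sequence of crossings, the most of the 6 that can be at the east bank as the rowboat arrives there on crossing 11 is 5 — never all 6.
So no plan with fewer than 13 crossings exists, and this one achieves 13:
1. Farmer goes to the east bank with the rogue.
2. Farmer goes back to the west bank alone.
3. Farmer goes to the east bank with the archer.
4. Farmer goes back to the west bank with the rogue.
5. Farmer goes to the east bank with the knight.
6. Farmer goes back to the west bank alone.
7. Farmer goes to the east bank with the orc.
8. Farmer goes back to the west bank alone.
9. Farmer goes to the east bank with the cleric.
10. Farmer goes back to the west bank alone.
11. Farmer goes to the east bank with the troll.
12. Farmer goes back to the west bank alone.
13. Farmer goes to the east bank with the rogue.

13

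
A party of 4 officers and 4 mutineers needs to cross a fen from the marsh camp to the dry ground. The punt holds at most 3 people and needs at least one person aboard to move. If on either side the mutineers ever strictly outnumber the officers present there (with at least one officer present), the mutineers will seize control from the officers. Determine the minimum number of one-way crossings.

9

Counting alone: each trip to the dry ground takes at most 3 across and each return brings at least 1 back, so after t trips out (and t−1 returns) at most 3t − (t−1) of the 8 are across; that first reaches 8 at t = 4, so at least 7 crossings are needed.
The safety rule pushes this higher. Following every safe sequence of crossings, the most of the 8 that can be at the dry ground as the punt arrives there on crossing 7 is 7 — never all 8.
So no plan with fewer than 9 crossings exists, and this one achieves 9:
1. 2 mutineers → the dry ground.  (the marsh camp: 4O 2M; the dry ground: 0O 2M)
2. 1 mutineer ← the marsh camp.  (the marsh camp: 4O 3M; the dry ground: 0O 1M)
3. 3 mutineers → the dry ground.  (the marsh camp: 4O 0M; the dry ground: 0O 4M)
4. 1 mutineer ← the marsh camp.  (the marsh camp: 4O 1M; the dry ground: 0O 3M)
5. 3 officers → the dry ground.  (the marsh camp: 1O 1M; the dry ground: 3O 3M)
6. 1 officer and 1 mutineer ← the marsh camp.  (the marsh camp: 2O 2M; the dry ground: 2O 2M)
7. 2 officers → the dry ground.  (the marsh camp: 0O 2M; the dry ground: 4O 2M)
8. 1 mutineer ← the marsh camp.  (the marsh camp: 0O 3M; the dry ground: 4O 1M)
9. 3 mutineers → the dry ground.  (the marsh camp: 0O 0M; the dry ground: 4O 4M)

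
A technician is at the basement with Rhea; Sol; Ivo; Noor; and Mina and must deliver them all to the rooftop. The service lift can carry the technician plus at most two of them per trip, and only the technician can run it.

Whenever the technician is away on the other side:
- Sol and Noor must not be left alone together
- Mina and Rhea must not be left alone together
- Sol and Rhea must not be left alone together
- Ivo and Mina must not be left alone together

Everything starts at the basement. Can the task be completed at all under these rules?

Yes

1. Technician goes to the rooftop with Mina and Sol.  [the basement: Ivo, Noor, Rhea | the rooftop: Mina, Sol]
2. Technician goes back to the basement alone.  [the basement: Ivo, Noor, Rhea | the rooftop: Mina, Sol]
3. Technician goes to the rooftop with Rhea.  [the basement: Ivo, Noor | the rooftop: Mina, Rhea, Sol]
4. Technician goes back to the basement with Mina and Sol.  [the basement: Ivo, Mina, Noor, Sol | the rooftop: Rhea]
5. Technician goes to the rooftop with Ivo and Noor.  [the basement: Mina, Sol | the rooftop: Ivo, Noor, Rhea]
6. Technician goes back to the basement alone.  [the basement: Mina, Sol | the rooftop: Ivo, Noor, Rhea]
7. Technician goes to the rooftop with Mina and Sol.  [the basement: — | the rooftop: Ivo, Mina, Noor, Rhea, Sol]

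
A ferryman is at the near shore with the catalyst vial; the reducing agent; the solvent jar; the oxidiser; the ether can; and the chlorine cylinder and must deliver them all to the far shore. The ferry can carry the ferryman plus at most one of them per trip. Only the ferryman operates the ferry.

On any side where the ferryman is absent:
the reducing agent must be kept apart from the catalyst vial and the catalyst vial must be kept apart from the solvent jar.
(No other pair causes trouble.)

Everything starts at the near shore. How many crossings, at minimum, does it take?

13

Counting alone: the ferryman can take at most 1 across per trip to the far shore, so moving all 6 needs at least 6 loaded trips out, with a return between consecutive ones — at least 11 crossings.
The safety rule pushes this higher. Following every safe sequence of crossings, the most of the 6 that can be at the far shore as the ferry arrives there on crossing 11 is 5 — never all 6.
So no plan with fewer than 13 crossings exists, and this one achieves 13:
1. Ferryman goes to the far shore with the catalyst vial.  [the near shore: the chlorine cylinder, the ether can, the oxidiser, the reducing agent, the solvent jar | the far shore: the catalyst vial]
2. Ferryman goes back to the near shore alone.  [the near shore: the chlorine cylinder, the ether can, the oxidiser, the reducing agent, the solvent jar | the far shore: the catalyst vial]
3. Ferryman goes to the far shore with the reducing agent.  [the near shore: the chlorine cylinder, the ether can, the oxidiser, the solvent jar | the far shore: the catalyst vial, the reducing agent]
4. Ferryman goes back to the near shore with the catalyst vial.  [the near shore: the catalyst vial, the chlorine cylinder, the ether can, the oxidiser, the solvent jar | the far shore: the reducing agent]
5. Ferryman goes to the far shore with the solvent jar.  [the near shore: the catalyst vial, the chlorine cylinder, the ether can, the oxidiser | the far shore: the reducing agent, the solvent jar]
6. Ferryman goes back to the near shore alone.  [the near shore: the catalyst vial, the chlorine cylinder, the ether can, the oxidiser | the far shore: the reducing agent, the solvent jar]
7. Ferryman goes to the far shore with the oxidiser.  [the near shore: the catalyst vial, the chlorine cylinder, the ether can | the far shore: the oxidiser, the reducing agent, the solvent jar]
8. Ferryman goes back to the near shore alone.  [the near shore: the catalyst vial, the chlorine cylinder, the ether can | the far shore: the oxidiser, the reducing agent, the solvent jar]
9. Ferryman goes to the far shore with the ether can.  [the near shore: the catalyst vial, the chlorine cylinder | the far shore: the ether can, the oxidiser, the reducing agent, the solvent jar]
10. Ferryman goes back to the near shore alone.  [the near shore: the catalyst vial, the chlorine cylinder | the far shore: the ether can, the oxidiser, the reducing agent, the solvent jar]
11. Ferryman goes to the far shore with the chlorine cylinder.  [the near shore: the catalyst vial | the far shore: the chlorine cylinder, the ether can, the oxidiser, the reducing agent, the solvent jar]
12. Ferryman goes back to the near shore alone.  [the near shore: the catalyst vial | the far shore: the chlorine cylinder, the ether can, the oxidiser, the reducing agent, the solvent jar]
13. Ferryman goes to the far shore with the catalyst vial.  [the near shore: — | the far shore: the catalyst vial, the chlorine cylinder, the ether can, the oxidiser, the reducing agent, the solvent jar]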